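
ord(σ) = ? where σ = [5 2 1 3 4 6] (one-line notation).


Cycle decomposition: (1 5 4 3)
Cycle lengths: 4
Order = lcm(4) = 4

ord(σ) = 4


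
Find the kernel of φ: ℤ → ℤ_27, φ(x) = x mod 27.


Kernel = preimage of identity
ker(φ) = {x ∈ ℤ : x ≡ 0 (mod 27)} = 27ℤ = {0, ±27, ±54, ...}

ker(φ) = 27ℤ


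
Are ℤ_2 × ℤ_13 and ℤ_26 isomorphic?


Comparing ℤ_2 × ℤ_13 and ℤ_26:
gcd(2,13) = 1, so ℤ_2 × ℤ_13 ≅ ℤ_26 (CRT)

Yes, ℤ_2 × ℤ_13 ≅ ℤ_26


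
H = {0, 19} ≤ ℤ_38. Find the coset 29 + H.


29 + H = {29 + h (mod 38) : h ∈ H}
29+0=29, 29+19=10
29 + H = {10, 29} = 10 + H

29 + H = {10, 29}


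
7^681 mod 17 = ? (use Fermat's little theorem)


Fermat's little theorem: if p is prime and gcd(a,p)=1, then a^(p-1) ≡ 1 (mod p)
p = 17 is prime, gcd(7,17) = 1
Reduce exponent: 681 mod 16 = 9
So 7^681 ≡ 7^9 (mod 17)
7^9 mod 17 = 10

7^681 ≡ 10 (mod 17)


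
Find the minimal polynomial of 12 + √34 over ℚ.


Let α = 12 + √34. Then α - 12 = √34, so (α - 12)² = 34, giving α² - 24α + 110 = 0. Degree 2 and α ∉ ℚ, so this is the minimal polynomial.

Minimal polynomial: x² - 24x + 110


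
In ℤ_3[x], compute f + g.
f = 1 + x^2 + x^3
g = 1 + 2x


Add coefficients mod 3:
x^0: 1 + 1 = 2 (mod 3)
x^1: 0 + 2 = 2 (mod 3)
x^2: 1 + 0 = 1 (mod 3)
x^3: 1 + 0 = 1 (mod 3)
Result: 2 + 2x + x^2 + x^3

f + g = 2 + 2x + x^2 + x^3


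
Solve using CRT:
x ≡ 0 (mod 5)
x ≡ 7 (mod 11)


m₁ = 5, m₂ = 11, gcd = 1, so CRT applies. M = m₁·m₂ = 55
Let M₁ = M/m₁ = 11, M₂ = M/m₂ = 5
Find y₁ ≡ M₁⁻¹ (mod m₁): 11⁻¹ ≡ 1 (mod 5)
Find y₂ ≡ M₂⁻¹ (mod m₂): 5⁻¹ ≡ 9 (mod 11)
x = a₁·M₁·y₁ + a₂·M₂·y₂ = 0·11·1 + 7·5·9 = 315
Reduce mod 55: x ≡ 40
Check: 40 mod 5 = 0 ✓, 40 mod 11 = 7 ✓

x ≡ 40 (mod 55)


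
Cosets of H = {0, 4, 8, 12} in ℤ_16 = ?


H = {0, 4, 8, 12}, |H| = 4
Number of cosets = |G|/|H| = 16/4 = 4
0 + H = {0, 4, 8, 12}
1 + H = {1, 5, 9, 13}
2 + H = {2, 6, 10, 14}
3 + H = {3, 7, 11, 15}

Cosets: 0+H={0,4,8,12}; 1+H={1,5,9,13}; 2+H={2,6,10,14}; 3+H={3,7,11,15}


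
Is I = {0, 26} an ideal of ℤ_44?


Check ideal conditions for I = {0, 26} in ℤ_44:
(1) I is an additive subgroup? No
(2) For r ∈ ℤ_44 and a ∈ I: r·a ∈ I? No  [counterexample: r=2, a=26, r·a mod 44 = 8 ∉ I]

No, I is not an ideal of ℤ_44


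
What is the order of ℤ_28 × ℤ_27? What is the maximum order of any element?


|ℤ_28 × ℤ_27| = 28 × 27 = 756
Max element order = lcm(28,27) = 756
Cyclic? Yes (gcd=1)

|ℤ_28×ℤ_27| = 756, max element order = 756


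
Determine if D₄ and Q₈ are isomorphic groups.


Comparing D₄ and Q₈:
D₄ has 5 elements of order 2; Q₈ has only 1

No, D₄ ≇ Q₈


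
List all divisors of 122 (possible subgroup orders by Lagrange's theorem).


Lagrange's theorem: |H| divides |G|
|G| = 122
Divisors of 122: 1, 2, 61, 122

Possible subgroup orders: {1, 2, 61, 122}


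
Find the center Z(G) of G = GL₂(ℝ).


Z(G) = {g ∈ G | gx = xg for all x ∈ G}
Only scalar multiples of the identity commute with all invertible matrices

Z(GL₂(ℝ)) = {aI : a ∈ ℝ, a ≠ 0}


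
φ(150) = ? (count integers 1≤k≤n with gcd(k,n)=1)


Factor n: 150 = 2 × 3 × 5^2
φ(n) = n · ∏(1 - 1/p) over distinct primes p | n
φ(150) = 150 · (1 - 1/2) · (1 - 1/3) · (1 - 1/5) = 40

φ(150) = 40


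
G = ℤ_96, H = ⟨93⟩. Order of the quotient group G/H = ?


|⟨93⟩| = n / gcd(93, 96) = 96 / 3 = 32
H is normal (ℤ_96 is abelian).
|G/H| = |G| / |H| = 96 / 32 = 3

|G/H| = 3


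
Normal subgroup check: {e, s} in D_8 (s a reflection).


H = {e, s} in D_8 (s a reflection)
r·s·r⁻¹ = sr⁻² ≠ s for n ≥ 3, so {e, s} is not closed under conjugation

No, not a normal subgroup


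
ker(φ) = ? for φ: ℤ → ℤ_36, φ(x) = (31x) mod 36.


Kernel = preimage of identity
ker(φ) = {x ∈ ℤ : 31x ≡ 0 (mod 36)}. gcd(31,36) = 1, so 31x ≡ 0 (mod 36) ⟺ x ≡ 0 (mod 36/1 = 36). Hence ker(φ) = 36ℤ

ker(φ) = 36ℤ


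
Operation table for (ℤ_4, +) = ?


Elements: {0, 1, 2, 3}
Operation: addition mod 4
Entry (a, b) = (a + b) mod 4

Cayley table:
  | 0 | 1 | 2 | 3
0 | 0 | 1 | 2 | 3
1 | 1 | 2 | 3 | 0
2 | 2 | 3 | 0 | 1
3 | 3 | 0 | 1 | 2


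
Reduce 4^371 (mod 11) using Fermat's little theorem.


Fermat's little theorem: if p is prime and gcd(a,p)=1, then a^(p-1) ≡ 1 (mod p)
p = 11 is prime, gcd(4,11) = 1
Reduce exponent: 371 mod 10 = 1
So 4^371 ≡ 4^1 (mod 11)
4^1 mod 11 = 4

4^371 ≡ 4 (mod 11)


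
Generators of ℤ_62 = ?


g generates ℤ_n iff gcd(g,n) = 1
Prime factors of 62: 2, 31
Generators are g ∈ {1,...,61} not divisible by any of these primes.
Generators: {1, 3, 5, 7, 9, 11, 13, 15, 17, 19, 21, 23, 25, 27, 29, 33, 35, 37, 39, 41, 43, 45, 47, 49, 51, 53, 55, 57, 59, 61}
Number of generators = φ(62) = 30

Generators of ℤ_62 = {1, 3, 5, 7, 9, 11, 13, 15, 17, 19, 21, 23, 25, 27, 29, 33, 35, 37, 39, 41, 43, 45, 47, 49, 51, 53, 55, 57, 59, 61}


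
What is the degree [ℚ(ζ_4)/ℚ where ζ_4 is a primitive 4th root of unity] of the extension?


[ℚ(ζ_n):ℚ] = deg Φ_n(x) = φ(n). Here φ(4) = 2

[ℚ(ζ_4)/ℚ where ζ_4 is a primitive 4th root of unity] = 2


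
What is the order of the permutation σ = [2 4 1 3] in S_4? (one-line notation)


Cycle decomposition: (1 2 4 3)
Cycle lengths: 4
Order = lcm(4) = 4

ord(σ) = 4


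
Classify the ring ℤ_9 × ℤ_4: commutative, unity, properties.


Direct product ring; commutative with unity (1,1); but (1,0)·(0,1) = (0,0) gives zero divisors, so not an integral domain
Commutative: Yes
Integral domain: No
Has unity: Yes

ℤ_9 × ℤ_4: Commutative=Yes, Unity=Yes


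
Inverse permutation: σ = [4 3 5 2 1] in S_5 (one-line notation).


To find σ⁻¹, swap domain and range:
σ(1) = 4 → σ⁻¹(4) = 1
σ(2) = 3 → σ⁻¹(3) = 2
σ(3) = 5 → σ⁻¹(5) = 3
σ(4) = 2 → σ⁻¹(2) = 4
σ(5) = 1 → σ⁻¹(1) = 5

σ⁻¹ = [5 4 2 1 3]


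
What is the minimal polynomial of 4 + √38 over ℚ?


Let α = 4 + √38. Then α - 4 = √38, so (α - 4)² = 38, giving α² - 8α - 22 = 0. Degree 2 and α ∉ ℚ, so this is the minimal polynomial.

Minimal polynomial: x² - 8x - 22


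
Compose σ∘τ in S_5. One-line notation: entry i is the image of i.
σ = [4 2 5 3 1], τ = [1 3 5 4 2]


σ∘τ: apply τ first, then σ
1 →τ 1 →σ 4
2 →τ 3 →σ 5
3 →τ 5 →σ 1
4 →τ 4 →σ 3
5 →τ 2 →σ 2

σ∘τ = [4 5 1 3 2]


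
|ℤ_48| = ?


ℤ_n has n elements.

|ℤ_48| = 48


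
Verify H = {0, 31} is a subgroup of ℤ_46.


Subgroup test for H = {0, 31} in (ℤ_46, +):
(1) 0 ∈ H? Yes
(2) Closure: for all a,b ∈ H, (a+b) mod 46 ∈ H? No  [counterexample: 31 + 31 = 16 ∉ H]
(3) Inverses: for all a ∈ H, -a mod 46 ∈ H? No

No, H is not a subgroup of ℤ_46


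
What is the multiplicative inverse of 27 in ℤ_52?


Use the extended Euclidean algorithm to write 1 = 27·s + 52·t; then s mod 52 is the inverse.
Euclidean algorithm:
  27 = 0·52 + 27
  52 = 1·27 + 25
  27 = 1·25 + 2
  25 = 12·2 + 1
  2 = 2·1 + 0
gcd(27,52) = 1
Back-substitution gives: 27·(-25) + 52·(13) = 1
So 27⁻¹ ≡ -25 ≡ 27 (mod 52)
Check: 27 × 27 = 729 ≡ 1 (mod 52) ✓

27⁻¹ ≡ 27 (mod 52)


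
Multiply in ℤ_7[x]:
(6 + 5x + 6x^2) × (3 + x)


Expand and collect like terms; reduce coefficients mod 7:
x^0: 6·3 = 18 ≡ 4 (mod 7)
x^1: 6·1 + 5·3 = 21 ≡ 0 (mod 7)
x^2: 5·1 + 6·3 = 23 ≡ 2 (mod 7)
x^3: 6·1 = 6 ≡ 6 (mod 7)
Result: 4 + 2x^2 + 6x^3

f · g = 4 + 2x^2 + 6x^3


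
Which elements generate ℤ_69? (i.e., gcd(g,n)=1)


g generates ℤ_n iff gcd(g,n) = 1
Prime factors of 69: 3, 23
Generators are g ∈ {1,...,68} not divisible by any of these primes.
Generators: {1, 2, 4, 5, 7, 8, 10, 11, 13, 14, 16, 17, 19, 20, 22, 25, 26, 28, 29, 31, 32, 34, 35, 37, 38, 40, 41, 43, 44, 47, 49, 50, 52, 53, 55, 56, 58, 59, 61, 62, 64, 65, 67, 68}
Number of generators = φ(69) = 44

Generators of ℤ_69 = {1, 2, 4, 5, 7, 8, 10, 11, 13, 14, 16, 17, 19, 20, 22, 25, 26, 28, 29, 31, 32, 34, 35, 37, 38, 40, 41, 43, 44, 47, 49, 50, 52, 53, 55, 56, 58, 59, 61, 62, 64, 65, 67, 68}


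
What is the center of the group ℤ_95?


Z(G) = {g ∈ G | gx = xg for all x ∈ G}
ℤ_95 is abelian, so Z(G) = G

Z(ℤ_95) = ℤ_95


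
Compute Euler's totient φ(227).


Factor n: 227 = 227
φ(n) = n · ∏(1 - 1/p) over distinct primes p | n
φ(227) = 227 · (1 - 1/227) = 226

φ(227) = 226


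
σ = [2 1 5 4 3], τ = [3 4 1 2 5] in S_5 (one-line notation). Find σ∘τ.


σ∘τ: apply τ first, then σ
1 →τ 3 →σ 5
2 →τ 4 →σ 4
3 →τ 1 →σ 2
4 →τ 2 →σ 1
5 →τ 5 →σ 3

σ∘τ = [5 4 2 1 3]


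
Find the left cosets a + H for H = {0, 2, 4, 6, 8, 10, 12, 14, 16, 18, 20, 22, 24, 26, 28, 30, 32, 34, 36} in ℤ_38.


H = {0, 2, 4, 6, 8, 10, 12, 14, 16, 18, 20, 22, 24, 26, 28, 30, 32, 34, 36}, |H| = 19
Number of cosets = |G|/|H| = 38/19 = 2
0 + H = {0, 2, 4, 6, 8, 10, 12, 14, 16, 18, 20, 22, 24, 26, 28, 30, 32, 34, 36}
1 + H = {1, 3, 5, 7, 9, 11, 13, 15, 17, 19, 21, 23, 25, 27, 29, 31, 33, 35, 37}

Cosets: 0+H={0,2,4,6,8,10,12,14,16,18,20,22,24,26,28,30,32,34,36}; 1+H={1,3,5,7,9,11,13,15,17,19,21,23,25,27,29,31,33,35,37}


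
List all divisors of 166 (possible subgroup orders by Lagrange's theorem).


Lagrange's theorem: |H| divides |G|
|G| = 166
Divisors of 166: 1, 2, 83, 166

Possible subgroup orders: {1, 2, 83, 166}


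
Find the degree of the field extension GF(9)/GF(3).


GF(9) = GF(3^2), so the extension degree is 2

[GF(9)/GF(3)] = 2


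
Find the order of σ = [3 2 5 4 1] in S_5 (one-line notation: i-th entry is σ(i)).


Cycle decomposition: (1 3 5)
Cycle lengths: 3
Order = lcm(3) = 3

ord(σ) = 3


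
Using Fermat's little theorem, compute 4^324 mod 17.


Fermat's little theorem: if p is prime and gcd(a,p)=1, then a^(p-1) ≡ 1 (mod p)
p = 17 is prime, gcd(4,17) = 1
Reduce exponent: 324 mod 16 = 4
So 4^324 ≡ 4^4 (mod 17)
4^4 mod 17 = 1

4^324 ≡ 1 (mod 17)


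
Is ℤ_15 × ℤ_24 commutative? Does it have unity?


Direct product ring; commutative with unity (1,1); but (1,0)·(0,1) = (0,0) gives zero divisors, so not an integral domain
Commutative: Yes
Integral domain: No
Has unity: Yes

ℤ_15 × ℤ_24: Commutative=Yes, Unity=Yes


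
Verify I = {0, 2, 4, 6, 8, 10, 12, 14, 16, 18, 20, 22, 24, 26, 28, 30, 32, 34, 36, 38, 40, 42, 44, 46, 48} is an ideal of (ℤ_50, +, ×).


Check ideal conditions for I = {0, 2, 4, 6, 8, 10, 12, 14, 16, 18, 20, 22, 24, 26, 28, 30, 32, 34, 36, 38, 40, 42, 44, 46, 48} in ℤ_50:
(1) I is an additive subgroup? Yes
(2) For r ∈ ℤ_50 and a ∈ I: r·a ∈ I? Yes

Yes, I is an ideal of ℤ_50


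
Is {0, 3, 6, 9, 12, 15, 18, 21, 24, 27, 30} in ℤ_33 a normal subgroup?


H = {0, 3, 6, 9, 12, 15, 18, 21, 24, 27, 30} in ℤ_33
ℤ_33 is abelian; every subgroup of an abelian group is normal

Yes, normal subgroup


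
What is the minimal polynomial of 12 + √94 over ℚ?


Let α = 12 + √94. Then α - 12 = √94, so (α - 12)² = 94, giving α² - 24α + 50 = 0. Degree 2 and α ∉ ℚ, so this is the minimal polynomial.

Minimal polynomial: x² - 24x + 50


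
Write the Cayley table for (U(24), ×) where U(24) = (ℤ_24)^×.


Elements: {1, 5, 7, 11, 13, 17, 19, 23}
Operation: multiplication mod 24
Entry (a, b) = (a × b) mod 24

Cayley table:
   |  1 |  5 |  7 | 11 | 13 | 17 | 19 | 23
 1 |  1 |  5 |  7 | 11 | 13 | 17 | 19 | 23
 5 |  5 |  1 | 11 |  7 | 17 | 13 | 23 | 19
 7 |  7 | 11 |  1 |  5 | 19 | 23 | 13 | 17
11 | 11 |  7 |  5 |  1 | 23 | 19 | 17 | 13
13 | 13 | 17 | 19 | 23 |  1 |  5 |  7 | 11
17 | 17 | 13 | 23 | 19 |  5 |  1 | 11 |  7
19 | 19 | 23 | 13 | 17 |  7 | 11 |  1 |  5
23 | 23 | 19 | 17 | 13 | 11 |  7 |  5 |  1


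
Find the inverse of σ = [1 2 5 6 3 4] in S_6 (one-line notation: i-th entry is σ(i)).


To find σ⁻¹, swap domain and range:
σ(1) = 1 → σ⁻¹(1) = 1
σ(2) = 2 → σ⁻¹(2) = 2
σ(3) = 5 → σ⁻¹(5) = 3
σ(4) = 6 → σ⁻¹(6) = 4
σ(5) = 3 → σ⁻¹(3) = 5
σ(6) = 4 → σ⁻¹(4) = 6

σ⁻¹ = [1 2 5 6 3 4]


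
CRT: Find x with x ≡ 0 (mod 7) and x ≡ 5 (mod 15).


m₁ = 7, m₂ = 15, gcd = 1, so CRT applies. M = m₁·m₂ = 105
Let M₁ = M/m₁ = 15, M₂ = M/m₂ = 7
Find y₁ ≡ M₁⁻¹ (mod m₁): 15⁻¹ ≡ 1 (mod 7)
Find y₂ ≡ M₂⁻¹ (mod m₂): 7⁻¹ ≡ 13 (mod 15)
x = a₁·M₁·y₁ + a₂·M₂·y₂ = 0·15·1 + 5·7·13 = 455
Reduce mod 105: x ≡ 35
Check: 35 mod 7 = 0 ✓, 35 mod 15 = 5 ✓

x ≡ 35 (mod 105)


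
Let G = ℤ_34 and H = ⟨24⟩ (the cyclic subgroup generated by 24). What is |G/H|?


|⟨24⟩| = n / gcd(24, 34) = 34 / 2 = 17
H is normal (ℤ_34 is abelian).
|G/H| = |G| / |H| = 34 / 17 = 2

|G/H| = 2


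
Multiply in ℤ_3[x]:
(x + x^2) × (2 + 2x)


Expand and collect like terms; reduce coefficients mod 3:
x^0: 0·2 = 0 ≡ 0 (mod 3)
x^1: 0·2 + 1·2 = 2 ≡ 2 (mod 3)
x^2: 1·2 + 1·2 = 4 ≡ 1 (mod 3)
x^3: 1·2 = 2 ≡ 2 (mod 3)
Result: 2x + x^2 + 2x^3

f · g = 2x + x^2 + 2x^3


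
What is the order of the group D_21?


|D_n| = 2n (n rotations and n reflections)
|D_21| = 2×21 = 42

|D_21| = 42


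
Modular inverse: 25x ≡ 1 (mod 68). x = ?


Use the extended Euclidean algorithm to write 1 = 25·s + 68·t; then s mod 68 is the inverse.
Euclidean algorithm:
  25 = 0·68 + 25
  68 = 2·25 + 18
  25 = 1·18 + 7
  18 = 2·7 + 4
  7 = 1·4 + 3
  4 = 1·3 + 1
  3 = 3·1 + 0
gcd(25,68) = 1
Back-substitution gives: 25·(-19) + 68·(7) = 1
So 25⁻¹ ≡ -19 ≡ 49 (mod 68)
Check: 25 × 49 = 1225 ≡ 1 (mod 68) ✓

25⁻¹ ≡ 49 (mod 68)


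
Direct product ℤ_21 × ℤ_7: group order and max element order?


|ℤ_21 × ℤ_7| = 21 × 7 = 147
Max element order = lcm(21,7) = 21
Cyclic? No (gcd=7)

|ℤ_21×ℤ_7| = 147, max element order = 21


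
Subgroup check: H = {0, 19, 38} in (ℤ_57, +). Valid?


Subgroup test for H = {0, 19, 38} in (ℤ_57, +):
(1) 0 ∈ H? Yes
(2) Closure: for all a,b ∈ H, (a+b) mod 57 ∈ H? Yes
(3) Inverses: for all a ∈ H, -a mod 57 ∈ H? Yes

Yes, H is a subgroup of ℤ_57


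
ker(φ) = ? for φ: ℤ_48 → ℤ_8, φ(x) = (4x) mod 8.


Kernel = preimage of identity
ker(φ) = {x ∈ ℤ_48 : 4x ≡ 0 (mod 8)}. Since 8 | 48, φ is well-defined. The kernel is the cyclic subgroup ⟨2⟩ of ℤ_48 (order 24), i.e. {0, 2, 4, 6, 8, 10, 12, 14, 16, 18, 20, 22, 24, 26, 28, 30, 32, 34, 36, 38, 40, 42, 44, 46}

ker(φ) = {0, 2, 4, 6, 8, 10, 12, 14, 16, 18, 20, 22, 24, 26, 28, 30, 32, 34, 36, 38, 40, 42, 44, 46}


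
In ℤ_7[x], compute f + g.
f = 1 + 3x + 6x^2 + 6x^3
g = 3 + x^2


Add coefficients mod 7:
x^0: 1 + 3 = 4 (mod 7)
x^1: 3 + 0 = 3 (mod 7)
x^2: 6 + 1 = 0 (mod 7)
x^3: 6 + 0 = 6 (mod 7)
Result: 4 + 3x + 6x^3

f + g = 4 + 3x + 6x^3


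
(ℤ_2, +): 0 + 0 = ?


Operation: addition mod 2
0 + 0 = (a + b) mod 2 with a = 0, b = 0

0 + 0 = 0


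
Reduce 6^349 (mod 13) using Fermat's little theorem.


Fermat's little theorem: if p is prime and gcd(a,p)=1, then a^(p-1) ≡ 1 (mod p)
p = 13 is prime, gcd(6,13) = 1
Reduce exponent: 349 mod 12 = 1
So 6^349 ≡ 6^1 (mod 13)
6^1 mod 13 = 6

6^349 ≡ 6 (mod 13)


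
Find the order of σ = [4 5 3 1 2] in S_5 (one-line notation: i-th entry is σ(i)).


Cycle decomposition: (1 4) (2 5)
Cycle lengths: 2, 2
Order = lcm(2, 2) = 2

ord(σ) = 2


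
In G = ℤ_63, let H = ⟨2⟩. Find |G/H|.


|⟨2⟩| = n / gcd(2, 63) = 63 / 1 = 63
H is normal (ℤ_63 is abelian).
|G/H| = |G| / |H| = 63 / 63 = 1

|G/H| = 1


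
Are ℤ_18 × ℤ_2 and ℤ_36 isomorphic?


Comparing ℤ_18 × ℤ_2 and ℤ_36:
gcd(18,2) = 2 ≠ 1. Max element order in ℤ_18×ℤ_2 is lcm(18,2) = 18 < 36, so it has no element of order 36

No, ℤ_18 × ℤ_2 ≇ ℤ_36


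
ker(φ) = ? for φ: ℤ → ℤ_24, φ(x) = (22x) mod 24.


Kernel = preimage of identity
ker(φ) = {x ∈ ℤ : 22x ≡ 0 (mod 24)}. gcd(22,24) = 2, so 22x ≡ 0 (mod 24) ⟺ x ≡ 0 (mod 24/2 = 12). Hence ker(φ) = 12ℤ

ker(φ) = 12ℤ


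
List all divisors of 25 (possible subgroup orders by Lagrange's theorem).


Lagrange's theorem: |H| divides |G|
|G| = 25
Divisors of 25: 1, 5, 25

Possible subgroup orders: {1, 5, 25}


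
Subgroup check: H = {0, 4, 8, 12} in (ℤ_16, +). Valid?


Subgroup test for H = {0, 4, 8, 12} in (ℤ_16, +):
(1) 0 ∈ H? Yes
(2) Closure: for all a,b ∈ H, (a+b) mod 16 ∈ H? Yes
(3) Inverses: for all a ∈ H, -a mod 16 ∈ H? Yes

Yes, H is a subgroup of ℤ_16


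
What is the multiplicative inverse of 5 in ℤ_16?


Use the extended Euclidean algorithm to write 1 = 5·s + 16·t; then s mod 16 is the inverse.
Euclidean algorithm:
  5 = 0·16 + 5
  16 = 3·5 + 1
  5 = 5·1 + 0
gcd(5,16) = 1
Back-substitution gives: 5·(-3) + 16·(1) = 1
So 5⁻¹ ≡ -3 ≡ 13 (mod 16)
Check: 5 × 13 = 65 ≡ 1 (mod 16) ✓

5⁻¹ ≡ 13 (mod 16)


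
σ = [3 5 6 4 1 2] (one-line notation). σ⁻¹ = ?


To find σ⁻¹, swap domain and range:
σ(1) = 3 → σ⁻¹(3) = 1
σ(2) = 5 → σ⁻¹(5) = 2
σ(3) = 6 → σ⁻¹(6) = 3
σ(4) = 4 → σ⁻¹(4) = 4
σ(5) = 1 → σ⁻¹(1) = 5
σ(6) = 2 → σ⁻¹(2) = 6

σ⁻¹ = [5 6 1 4 2 3]


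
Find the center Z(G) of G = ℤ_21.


Z(G) = {g ∈ G | gx = xg for all x ∈ G}
ℤ_21 is abelian, so Z(G) = G

Z(ℤ_21) = ℤ_21


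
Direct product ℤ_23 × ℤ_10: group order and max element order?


|ℤ_23 × ℤ_10| = 23 × 10 = 230
Max element order = lcm(23,10) = 230
Cyclic? Yes (gcd=1)

|ℤ_23×ℤ_10| = 230, max element order = 230


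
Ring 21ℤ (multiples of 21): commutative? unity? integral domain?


21ℤ is a commutative ring under +,× but has no multiplicative identity (1 ∉ 21ℤ); it has no zero divisors, but without unity it is not an integral domain
Commutative: Yes
Integral domain: No
Has unity: No

21ℤ (multiples of 21): Commutative=Yes, Unity=No


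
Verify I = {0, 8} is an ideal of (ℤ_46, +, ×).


Check ideal conditions for I = {0, 8} in ℤ_46:
(1) I is an additive subgroup? No
(2) For r ∈ ℤ_46 and a ∈ I: r·a ∈ I? No  [counterexample: r=2, a=8, r·a mod 46 = 16 ∉ I]

No, I is not an ideal of ℤ_46


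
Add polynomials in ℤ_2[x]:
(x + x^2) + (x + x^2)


Add coefficients mod 2:
x^0: 0 + 0 = 0 (mod 2)
x^1: 1 + 1 = 0 (mod 2)
x^2: 1 + 1 = 0 (mod 2)
Result: 0

f + g = 0


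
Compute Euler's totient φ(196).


Factor n: 196 = 2^2 × 7^2
φ(n) = n · ∏(1 - 1/p) over distinct primes p | n
φ(196) = 196 · (1 - 1/2) · (1 - 1/7) = 84

φ(196) = 84


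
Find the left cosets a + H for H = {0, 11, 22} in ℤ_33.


H = {0, 11, 22}, |H| = 3
Number of cosets = |G|/|H| = 33/3 = 11
0 + H = {0, 11, 22}
1 + H = {1, 12, 23}
2 + H = {2, 13, 24}
3 + H = {3, 14, 25}
4 + H = {4, 15, 26}
5 + H = {5, 16, 27}
6 + H = {6, 17, 28}
7 + H = {7, 18, 29}
8 + H = {8, 19, 30}
9 + H = {9, 20, 31}
10 + H = {10, 21, 32}

Cosets: 0+H={0,11,22}; 1+H={1,12,23}; 2+H={2,13,24}; 3+H={3,14,25}; 4+H={4,15,26}; 5+H={5,16,27}; 6+H={6,17,28}; 7+H={7,18,29}; 8+H={8,19,30}; 9+H={9,20,31}; 10+H={10,21,32}


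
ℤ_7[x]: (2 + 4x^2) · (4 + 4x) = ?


Expand and collect like terms; reduce coefficients mod 7:
x^0: 2·4 = 8 ≡ 1 (mod 7)
x^1: 2·4 + 0·4 = 8 ≡ 1 (mod 7)
x^2: 0·4 + 4·4 = 16 ≡ 2 (mod 7)
x^3: 4·4 = 16 ≡ 2 (mod 7)
Result: 1 + x + 2x^2 + 2x^3

f · g = 1 + x + 2x^2 + 2x^3


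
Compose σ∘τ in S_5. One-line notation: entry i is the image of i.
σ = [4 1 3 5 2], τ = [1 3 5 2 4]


σ∘τ: apply τ first, then σ
1 →τ 1 →σ 4
2 →τ 3 →σ 3
3 →τ 5 →σ 2
4 →τ 2 →σ 1
5 →τ 4 →σ 5

σ∘τ = [4 3 2 1 5]


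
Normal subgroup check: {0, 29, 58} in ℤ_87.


H = {0, 29, 58} in ℤ_87
ℤ_87 is abelian; every subgroup of an abelian group is normal

Yes, normal subgroup


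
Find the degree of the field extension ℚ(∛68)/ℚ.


∛68 has minimal polynomial x³ - 68 (irreducible over ℚ since 68 is not a perfect cube)

[ℚ(∛68)/ℚ] = 3


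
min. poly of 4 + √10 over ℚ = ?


Let α = 4 + √10. Then α - 4 = √10, so (α - 4)² = 10, giving α² - 8α + 6 = 0. Degree 2 and α ∉ ℚ, so this is the minimal polynomial.

Minimal polynomial: x² - 8x + 6


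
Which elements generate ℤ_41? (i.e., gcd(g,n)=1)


g generates ℤ_n iff gcd(g,n) = 1
Prime factors of 41: 41
Generators are g ∈ {1,...,40} not divisible by any of these primes.
Generators: {1, 2, 3, 4, 5, 6, 7, 8, 9, 10, 11, 12, 13, 14, 15, 16, 17, 18, 19, 20, 21, 22, 23, 24, 25, 26, 27, 28, 29, 30, 31, 32, 33, 34, 35, 36, 37, 38, 39, 40}
Number of generators = φ(41) = 40

Generators of ℤ_41 = {1, 2, 3, 4, 5, 6, 7, 8, 9, 10, 11, 12, 13, 14, 15, 16, 17, 18, 19, 20, 21, 22, 23, 24, 25, 26, 27, 28, 29, 30, 31, 32, 33, 34, 35, 36, 37, 38, 39, 40}


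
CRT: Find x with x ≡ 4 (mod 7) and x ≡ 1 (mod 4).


m₁ = 7, m₂ = 4, gcd = 1, so CRT applies. M = m₁·m₂ = 28
Let M₁ = M/m₁ = 4, M₂ = M/m₂ = 7
Find y₁ ≡ M₁⁻¹ (mod m₁): 4⁻¹ ≡ 2 (mod 7)
Find y₂ ≡ M₂⁻¹ (mod m₂): 7⁻¹ ≡ 3 (mod 4)
x = a₁·M₁·y₁ + a₂·M₂·y₂ = 4·4·2 + 1·7·3 = 53
Reduce mod 28: x ≡ 25
Check: 25 mod 7 = 4 ✓, 25 mod 4 = 1 ✓

x ≡ 25 (mod 28)


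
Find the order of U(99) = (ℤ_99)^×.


U(n) is the group of units mod n; |U(n)| = φ(n)
|U(99)| = φ(99) = 60

|U(99) = (ℤ_99)^×| = 60


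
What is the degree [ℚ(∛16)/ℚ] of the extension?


∛16 has minimal polynomial x³ - 16 (irreducible over ℚ since 16 is not a perfect cube)

[ℚ(∛16)/ℚ] = 3


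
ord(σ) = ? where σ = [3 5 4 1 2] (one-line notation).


Cycle decomposition: (1 3 4) (2 5)
Cycle lengths: 3, 2
Order = lcm(3, 2) = 6

ord(σ) = 6


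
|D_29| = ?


|D_n| = 2n (n rotations and n reflections)
|D_29| = 2×29 = 58

|D_29| = 58


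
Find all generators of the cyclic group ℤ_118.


g generates ℤ_n iff gcd(g,n) = 1
Prime factors of 118: 2, 59
Generators are g ∈ {1,...,117} not divisible by any of these primes.
Generators: {1, 3, 5, 7, 9, 11, 13, 15, 17, 19, 21, 23, 25, 27, 29, 31, 33, 35, 37, 39, 41, 43, 45, 47, 49, 51, 53, 55, 57, 61, 63, 65, 67, 69, 71, 73, 75, 77, 79, 81, 83, 85, 87, 89, 91, 93, 95, 97, 99, 101, 103, 105, 107, 109, 111, 113, 115, 117}
Number of generators = φ(118) = 58

Generators of ℤ_118 = {1, 3, 5, 7, 9, 11, 13, 15, 17, 19, 21, 23, 25, 27, 29, 31, 33, 35, 37, 39, 41, 43, 45, 47, 49, 51, 53, 55, 57, 61, 63, 65, 67, 69, 71, 73, 75, 77, 79, 81, 83, 85, 87, 89, 91, 93, 95, 97, 99, 101, 103, 105, 107, 109, 111, 113, 115, 117}


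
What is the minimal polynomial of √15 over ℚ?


√15 satisfies x² - 15 = 0, irreducible over ℚ since 15 is squarefree

Minimal polynomial: x² - 15


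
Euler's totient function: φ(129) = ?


Factor n: 129 = 3 × 43
φ(n) = n · ∏(1 - 1/p) over distinct primes p | n
φ(129) = 129 · (1 - 1/3) · (1 - 1/43) = 84

φ(129) = 84


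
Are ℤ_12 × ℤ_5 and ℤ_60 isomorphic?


Comparing ℤ_12 × ℤ_5 and ℤ_60:
gcd(12,5) = 1, so ℤ_12 × ℤ_5 ≅ ℤ_60 (CRT)

Yes, ℤ_12 × ℤ_5 ≅ ℤ_60


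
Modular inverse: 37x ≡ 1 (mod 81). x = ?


Use the extended Euclidean algorithm to write 1 = 37·s + 81·t; then s mod 81 is the inverse.
Euclidean algorithm:
  37 = 0·81 + 37
  81 = 2·37 + 7
  37 = 5·7 + 2
  7 = 3·2 + 1
  2 = 2·1 + 0
gcd(37,81) = 1
Back-substitution gives: 37·(-35) + 81·(16) = 1
So 37⁻¹ ≡ -35 ≡ 46 (mod 81)
Check: 37 × 46 = 1702 ≡ 1 (mod 81) ✓

37⁻¹ ≡ 46 (mod 81)


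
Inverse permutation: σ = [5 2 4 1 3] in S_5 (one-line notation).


To find σ⁻¹, swap domain and range:
σ(1) = 5 → σ⁻¹(5) = 1
σ(2) = 2 → σ⁻¹(2) = 2
σ(3) = 4 → σ⁻¹(4) = 3
σ(4) = 1 → σ⁻¹(1) = 4
σ(5) = 3 → σ⁻¹(3) = 5

σ⁻¹ = [4 2 5 3 1]


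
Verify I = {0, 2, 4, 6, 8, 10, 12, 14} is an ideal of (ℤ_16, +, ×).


Check ideal conditions for I = {0, 2, 4, 6, 8, 10, 12, 14} in ℤ_16:
(1) I is an additive subgroup? Yes
(2) For r ∈ ℤ_16 and a ∈ I: r·a ∈ I? Yes

Yes, I is an ideal of ℤ_16


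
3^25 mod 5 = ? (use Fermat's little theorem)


Fermat's little theorem: if p is prime and gcd(a,p)=1, then a^(p-1) ≡ 1 (mod p)
p = 5 is prime, gcd(3,5) = 1
Reduce exponent: 25 mod 4 = 1
So 3^25 ≡ 3^1 (mod 5)
3^1 mod 5 = 3

3^25 ≡ 3 (mod 5)


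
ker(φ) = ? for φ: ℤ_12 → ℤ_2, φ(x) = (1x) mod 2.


Kernel = preimage of identity
ker(φ) = {x ∈ ℤ_12 : 1x ≡ 0 (mod 2)}. Since 2 | 12, φ is well-defined. The kernel is the cyclic subgroup ⟨2⟩ of ℤ_12 (order 6), i.e. {0, 2, 4, 6, 8, 10}

ker(φ) = {0, 2, 4, 6, 8, 10}


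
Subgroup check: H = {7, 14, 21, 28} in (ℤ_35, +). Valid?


Subgroup test for H = {7, 14, 21, 28} in (ℤ_35, +):
(1) 0 ∈ H? No
(2) Closure: for all a,b ∈ H, (a+b) mod 35 ∈ H? No  [counterexample: 7 + 28 = 0 ∉ H]
(3) Inverses: for all a ∈ H, -a mod 35 ∈ H? Yes

No, H is not a subgroup of ℤ_35


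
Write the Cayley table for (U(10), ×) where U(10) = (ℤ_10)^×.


Elements: {1, 3, 7, 9}
Operation: multiplication mod 10
Entry (a, b) = (a × b) mod 10

Cayley table:
  | 1 | 3 | 7 | 9
1 | 1 | 3 | 7 | 9
3 | 3 | 9 | 1 | 7
7 | 7 | 1 | 9 | 3
9 | 9 | 7 | 3 | 1


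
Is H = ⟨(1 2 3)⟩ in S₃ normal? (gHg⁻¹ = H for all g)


H = ⟨(1 2 3)⟩ in S₃
⟨(1 2 3)⟩ has order 3 and index 2 in S₃; index-2 subgroups are normal

Yes, normal subgroup


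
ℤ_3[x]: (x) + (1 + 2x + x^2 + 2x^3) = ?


Add coefficients mod 3:
x^0: 0 + 1 = 1 (mod 3)
x^1: 1 + 2 = 0 (mod 3)
x^2: 0 + 1 = 1 (mod 3)
x^3: 0 + 2 = 2 (mod 3)
Result: 1 + x^2 + 2x^3

f + g = 1 + x^2 + 2x^3


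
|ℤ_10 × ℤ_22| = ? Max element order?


|ℤ_10 × ℤ_22| = 10 × 22 = 220
Max element order = lcm(10,22) = 110
Cyclic? No (gcd=2)

|ℤ_10×ℤ_22| = 220, max element order = 110


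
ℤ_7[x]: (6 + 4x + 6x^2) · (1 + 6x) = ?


Expand and collect like terms; reduce coefficients mod 7:
x^0: 6·1 = 6 ≡ 6 (mod 7)
x^1: 6·6 + 4·1 = 40 ≡ 5 (mod 7)
x^2: 4·6 + 6·1 = 30 ≡ 2 (mod 7)
x^3: 6·6 = 36 ≡ 1 (mod 7)
Result: 6 + 5x + 2x^2 + x^3

f · g = 6 + 5x + 2x^2 + x^3


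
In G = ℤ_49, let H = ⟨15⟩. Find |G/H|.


|⟨15⟩| = n / gcd(15, 49) = 49 / 1 = 49
H is normal (ℤ_49 is abelian).
|G/H| = |G| / |H| = 49 / 49 = 1

|G/H| = 1


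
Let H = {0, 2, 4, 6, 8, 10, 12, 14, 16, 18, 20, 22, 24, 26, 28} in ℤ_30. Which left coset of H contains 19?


19 + H = {19 + h (mod 30) : h ∈ H}
19+0=19, 19+2=21, 19+4=23, 19+6=25, 19+8=27, 19+10=29, 19+12=1, 19+14=3, 19+16=5, 19+18=7, 19+20=9, 19+22=11, 19+24=13, 19+26=15, 19+28=17
19 + H = {1, 3, 5, 7, 9, 11, 13, 15, 17, 19, 21, 23, 25, 27, 29} = 1 + H

19 + H = {1, 3, 5, 7, 9, 11, 13, 15, 17, 19, 21, 23, 25, 27, 29}


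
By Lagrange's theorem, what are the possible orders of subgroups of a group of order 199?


Lagrange's theorem: |H| divides |G|
|G| = 199
Divisors of 199: 1, 199

Possible subgroup orders: {1, 199}


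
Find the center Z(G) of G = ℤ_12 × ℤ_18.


Z(G) = {g ∈ G | gx = xg for all x ∈ G}
Direct product of abelian groups is abelian, so Z(G) = G

Z(ℤ_12 × ℤ_18) = ℤ_12 × ℤ_18


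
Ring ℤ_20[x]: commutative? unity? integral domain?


ℤ_20 has zero divisors (2·10 ≡ 0), and these lift to constant zero divisors in ℤ_20[x]; so not an integral domain
Commutative: Yes
Integral domain: No
Has unity: Yes

ℤ_20[x]: Commutative=Yes, Unity=Yes


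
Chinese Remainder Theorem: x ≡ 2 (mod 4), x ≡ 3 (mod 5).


m₁ = 4, m₂ = 5, gcd = 1, so CRT applies. M = m₁·m₂ = 20
Let M₁ = M/m₁ = 5, M₂ = M/m₂ = 4
Find y₁ ≡ M₁⁻¹ (mod m₁): 5⁻¹ ≡ 1 (mod 4)
Find y₂ ≡ M₂⁻¹ (mod m₂): 4⁻¹ ≡ 4 (mod 5)
x = a₁·M₁·y₁ + a₂·M₂·y₂ = 2·5·1 + 3·4·4 = 58
Reduce mod 20: x ≡ 18
Check: 18 mod 4 = 2 ✓, 18 mod 5 = 3 ✓

x ≡ 18 (mod 20)


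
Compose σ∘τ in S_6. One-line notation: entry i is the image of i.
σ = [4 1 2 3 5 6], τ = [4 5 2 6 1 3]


σ∘τ: apply τ first, then σ
1 →τ 4 →σ 3
2 →τ 5 →σ 5
3 →τ 2 →σ 1
4 →τ 6 →σ 6
5 →τ 1 →σ 4
6 →τ 3 →σ 2

σ∘τ = [3 5 1 6 4 2]


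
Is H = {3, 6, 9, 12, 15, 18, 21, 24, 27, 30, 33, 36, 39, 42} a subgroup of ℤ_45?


Subgroup test for H = {3, 6, 9, 12, 15, 18, 21, 24, 27, 30, 33, 36, 39, 42} in (ℤ_45, +):
(1) 0 ∈ H? No
(2) Closure: for all a,b ∈ H, (a+b) mod 45 ∈ H? No  [counterexample: 3 + 42 = 0 ∉ H]
(3) Inverses: for all a ∈ H, -a mod 45 ∈ H? Yes

No, H is not a subgroup of ℤ_45


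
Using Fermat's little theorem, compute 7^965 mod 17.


Fermat's little theorem: if p is prime and gcd(a,p)=1, then a^(p-1) ≡ 1 (mod p)
p = 17 is prime, gcd(7,17) = 1
Reduce exponent: 965 mod 16 = 5
So 7^965 ≡ 7^5 (mod 17)
7^5 mod 17 = 11

7^965 ≡ 11 (mod 17)


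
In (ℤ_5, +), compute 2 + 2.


Operation: addition mod 5
2 + 2 = (a + b) mod 5 with a = 2, b = 2

2 + 2 = 4


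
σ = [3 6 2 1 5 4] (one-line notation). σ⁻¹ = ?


To find σ⁻¹, swap domain and range:
σ(1) = 3 → σ⁻¹(3) = 1
σ(2) = 6 → σ⁻¹(6) = 2
σ(3) = 2 → σ⁻¹(2) = 3
σ(4) = 1 → σ⁻¹(1) = 4
σ(5) = 5 → σ⁻¹(5) = 5
σ(6) = 4 → σ⁻¹(4) = 6

σ⁻¹ = [4 3 1 6 5 2]


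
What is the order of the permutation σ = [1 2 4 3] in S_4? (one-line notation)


Cycle decomposition: (3 4)
Cycle lengths: 2
Order = lcm(2) = 2

ord(σ) = 2


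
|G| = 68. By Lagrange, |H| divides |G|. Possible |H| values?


Lagrange's theorem: |H| divides |G|
|G| = 68
Divisors of 68: 1, 2, 4, 17, 34, 68

Possible subgroup orders: {1, 2, 4, 17, 34, 68}


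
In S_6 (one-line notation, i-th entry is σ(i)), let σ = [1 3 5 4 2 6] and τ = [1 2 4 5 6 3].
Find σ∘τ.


σ∘τ: apply τ first, then σ
1 →τ 1 →σ 1
2 →τ 2 →σ 3
3 →τ 4 →σ 4
4 →τ 5 →σ 2
5 →τ 6 →σ 6
6 →τ 3 →σ 5

σ∘τ = [1 3 4 2 6 5]


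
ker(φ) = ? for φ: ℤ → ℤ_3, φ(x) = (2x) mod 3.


Kernel = preimage of identity
ker(φ) = {x ∈ ℤ : 2x ≡ 0 (mod 3)}. gcd(2,3) = 1, so 2x ≡ 0 (mod 3) ⟺ x ≡ 0 (mod 3/1 = 3). Hence ker(φ) = 3ℤ

ker(φ) = 3ℤ


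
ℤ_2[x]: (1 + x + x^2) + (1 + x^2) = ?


Add coefficients mod 2:
x^0: 1 + 1 = 0 (mod 2)
x^1: 1 + 0 = 1 (mod 2)
x^2: 1 + 1 = 0 (mod 2)
Result: x

f + g = x


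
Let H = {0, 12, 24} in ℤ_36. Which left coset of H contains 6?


6 + H = {6 + h (mod 36) : h ∈ H}
6+0=6, 6+12=18, 6+24=30

6 + H = {6, 18, 30}


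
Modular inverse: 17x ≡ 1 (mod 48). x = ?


Use the extended Euclidean algorithm to write 1 = 17·s + 48·t; then s mod 48 is the inverse.
Euclidean algorithm:
  17 = 0·48 + 17
  48 = 2·17 + 14
  17 = 1·14 + 3
  14 = 4·3 + 2
  3 = 1·2 + 1
  2 = 2·1 + 0
gcd(17,48) = 1
Back-substitution gives: 17·(17) + 48·(-6) = 1
So 17⁻¹ ≡ 17 ≡ 17 (mod 48)
Check: 17 × 17 = 289 ≡ 1 (mod 48) ✓

17⁻¹ ≡ 17 (mod 48)


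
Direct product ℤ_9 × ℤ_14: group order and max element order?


|ℤ_9 × ℤ_14| = 9 × 14 = 126
Max element order = lcm(9,14) = 126
Cyclic? Yes (gcd=1)

|ℤ_9×ℤ_14| = 126, max element order = 126


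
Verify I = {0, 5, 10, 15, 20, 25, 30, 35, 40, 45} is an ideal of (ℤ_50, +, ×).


Check ideal conditions for I = {0, 5, 10, 15, 20, 25, 30, 35, 40, 45} in ℤ_50:
(1) I is an additive subgroup? Yes
(2) For r ∈ ℤ_50 and a ∈ I: r·a ∈ I? Yes

Yes, I is an ideal of ℤ_50


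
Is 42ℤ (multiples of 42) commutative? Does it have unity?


42ℤ is a commutative ring under +,× but has no multiplicative identity (1 ∉ 42ℤ); it has no zero divisors, but without unity it is not an integral domain
Commutative: Yes
Integral domain: No
Has unity: No

42ℤ (multiples of 42): Commutative=Yes, Unity=No


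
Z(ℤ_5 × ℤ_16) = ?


Z(G) = {g ∈ G | gx = xg for all x ∈ G}
Direct product of abelian groups is abelian, so Z(G) = G

Z(ℤ_5 × ℤ_16) = ℤ_5 × ℤ_16


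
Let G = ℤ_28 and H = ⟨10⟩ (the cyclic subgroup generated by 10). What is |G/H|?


|⟨10⟩| = n / gcd(10, 28) = 28 / 2 = 14
H is normal (ℤ_28 is abelian).
|G/H| = |G| / |H| = 28 / 14 = 2

|G/H| = 2


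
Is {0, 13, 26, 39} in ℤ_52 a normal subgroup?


H = {0, 13, 26, 39} in ℤ_52
ℤ_52 is abelian; every subgroup of an abelian group is normal

Yes, normal subgroup


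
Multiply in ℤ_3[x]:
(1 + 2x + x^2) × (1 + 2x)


Expand and collect like terms; reduce coefficients mod 3:
x^0: 1·1 = 1 ≡ 1 (mod 3)
x^1: 1·2 + 2·1 = 4 ≡ 1 (mod 3)
x^2: 2·2 + 1·1 = 5 ≡ 2 (mod 3)
x^3: 1·2 = 2 ≡ 2 (mod 3)
Result: 1 + x + 2x^2 + 2x^3

f · g = 1 + x + 2x^2 + 2x^3


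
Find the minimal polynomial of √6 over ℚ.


√6 satisfies x² - 6 = 0, irreducible over ℚ since 6 is squarefree

Minimal polynomial: x² - 6


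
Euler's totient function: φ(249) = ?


Factor n: 249 = 3 × 83
φ(n) = n · ∏(1 - 1/p) over distinct primes p | n
φ(249) = 249 · (1 - 1/3) · (1 - 1/83) = 164

φ(249) = 164


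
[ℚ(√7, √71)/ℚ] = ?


[ℚ(√7,√71):ℚ] = [ℚ(√7,√71):ℚ(√7)]·[ℚ(√7):ℚ] = 2·2 = 4

[ℚ(√7, √71)/ℚ] = 4


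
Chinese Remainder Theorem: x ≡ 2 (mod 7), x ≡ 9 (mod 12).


m₁ = 7, m₂ = 12, gcd = 1, so CRT applies. M = m₁·m₂ = 84
Let M₁ = M/m₁ = 12, M₂ = M/m₂ = 7
Find y₁ ≡ M₁⁻¹ (mod m₁): 12⁻¹ ≡ 3 (mod 7)
Find y₂ ≡ M₂⁻¹ (mod m₂): 7⁻¹ ≡ 7 (mod 12)
x = a₁·M₁·y₁ + a₂·M₂·y₂ = 2·12·3 + 9·7·7 = 513
Reduce mod 84: x ≡ 9
Check: 9 mod 7 = 2 ✓, 9 mod 12 = 9 ✓

x ≡ 9 (mod 84)


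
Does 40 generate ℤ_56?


g generates ℤ_n iff gcd(g, n) = 1
gcd(40, 56) = 8
Since gcd = 8 ≠ 1, ⟨40⟩ has order 7 < 56, so 40 is not a generator.

No, 40 does not generate ℤ_56


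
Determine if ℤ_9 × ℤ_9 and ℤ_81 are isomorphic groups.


Comparing ℤ_9 × ℤ_9 and ℤ_81:
gcd(9,9) = 9 ≠ 1. Max element order in ℤ_9×ℤ_9 is lcm(9,9) = 9 < 81, so it has no element of order 81

No, ℤ_9 × ℤ_9 ≇ ℤ_81


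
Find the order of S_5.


|S_n| = n! (number of permutations of n symbols)
|S_5| = 5! = 120

|S_5| = 120


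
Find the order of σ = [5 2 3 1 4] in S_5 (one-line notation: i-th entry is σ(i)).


Cycle decomposition: (1 5 4)
Cycle lengths: 3
Order = lcm(3) = 3

ord(σ) = 3


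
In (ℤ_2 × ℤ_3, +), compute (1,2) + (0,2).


Operation: componentwise addition mod (2, 3)
(1,2) + (0,2) = ((a₁+b₁) mod 2, (a₂+b₂) mod 3) with a = (1,2), b = (0,2)

(1,2) + (0,2) = (1,1)


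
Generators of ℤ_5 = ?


g generates ℤ_n iff gcd(g,n) = 1
Checking each g ∈ {1,...,4}:
gcd(1,5) = 1
gcd(2,5) = 1
gcd(3,5) = 1
gcd(4,5) = 1
Generators: {1, 2, 3, 4}
Number of generators = φ(5) = 4

Generators of ℤ_5 = {1, 2, 3, 4}


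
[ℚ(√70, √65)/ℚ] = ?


[ℚ(√70,√65):ℚ] = [ℚ(√70,√65):ℚ(√70)]·[ℚ(√70):ℚ] = 2·2 = 4

[ℚ(√70, √65)/ℚ] = 4


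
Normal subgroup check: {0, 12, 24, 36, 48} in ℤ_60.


H = {0, 12, 24, 36, 48} in ℤ_60
ℤ_60 is abelian; every subgroup of an abelian group is normal

Yes, normal subgroup


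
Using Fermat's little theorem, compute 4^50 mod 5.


Fermat's little theorem: if p is prime and gcd(a,p)=1, then a^(p-1) ≡ 1 (mod p)
p = 5 is prime, gcd(4,5) = 1
Reduce exponent: 50 mod 4 = 2
So 4^50 ≡ 4^2 (mod 5)
4^2 mod 5 = 1

4^50 ≡ 1 (mod 5)


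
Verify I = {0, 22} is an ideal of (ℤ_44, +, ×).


Check ideal conditions for I = {0, 22} in ℤ_44:
(1) I is an additive subgroup? Yes
(2) For r ∈ ℤ_44 and a ∈ I: r·a ∈ I? Yes

Yes, I is an ideal of ℤ_44


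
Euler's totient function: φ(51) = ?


Factor n: 51 = 3 × 17
φ(n) = n · ∏(1 - 1/p) over distinct primes p | n
φ(51) = 51 · (1 - 1/3) · (1 - 1/17) = 32

φ(51) = 32


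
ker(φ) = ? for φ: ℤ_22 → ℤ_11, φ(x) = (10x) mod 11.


Kernel = preimage of identity
ker(φ) = {x ∈ ℤ_22 : 10x ≡ 0 (mod 11)}. Since 11 | 22, φ is well-defined. The kernel is the cyclic subgroup ⟨11⟩ of ℤ_22 (order 2), i.e. {0, 11}

ker(φ) = {0, 11}


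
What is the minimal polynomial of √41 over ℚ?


√41 satisfies x² - 41 = 0, irreducible over ℚ since 41 is squarefree

Minimal polynomial: x² - 41


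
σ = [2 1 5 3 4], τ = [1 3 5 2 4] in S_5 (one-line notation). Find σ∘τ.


σ∘τ: apply τ first, then σ
1 →τ 1 →σ 2
2 →τ 3 →σ 5
3 →τ 5 →σ 4
4 →τ 2 →σ 1
5 →τ 4 →σ 3

σ∘τ = [2 5 4 1 3]


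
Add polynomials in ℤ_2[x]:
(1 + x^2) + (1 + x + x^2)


Add coefficients mod 2:
x^0: 1 + 1 = 0 (mod 2)
x^1: 0 + 1 = 1 (mod 2)
x^2: 1 + 1 = 0 (mod 2)
Result: x

f + g = x


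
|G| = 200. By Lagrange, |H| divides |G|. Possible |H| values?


Lagrange's theorem: |H| divides |G|
|G| = 200
Divisors of 200: 1, 2, 4, 5, 8, 10, 20, 25, 40, 50, 100, 200

Possible subgroup orders: {1, 2, 4, 5, 8, 10, 20, 25, 40, 50, 100, 200}


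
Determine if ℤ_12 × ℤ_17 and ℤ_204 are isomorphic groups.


Comparing ℤ_12 × ℤ_17 and ℤ_204:
gcd(12,17) = 1, so ℤ_12 × ℤ_17 ≅ ℤ_204 (CRT)

Yes, ℤ_12 × ℤ_17 ≅ ℤ_204


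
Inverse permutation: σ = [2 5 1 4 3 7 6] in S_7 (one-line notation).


To find σ⁻¹, swap domain and range:
σ(1) = 2 → σ⁻¹(2) = 1
σ(2) = 5 → σ⁻¹(5) = 2
σ(3) = 1 → σ⁻¹(1) = 3
σ(4) = 4 → σ⁻¹(4) = 4
σ(5) = 3 → σ⁻¹(3) = 5
σ(6) = 7 → σ⁻¹(7) = 6
σ(7) = 6 → σ⁻¹(6) = 7

σ⁻¹ = [3 1 5 4 2 7 6]


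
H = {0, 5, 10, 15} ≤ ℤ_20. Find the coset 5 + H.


5 + H = {5 + h (mod 20) : h ∈ H}
5+0=5, 5+5=10, 5+10=15, 5+15=0
5 + H = {0, 5, 10, 15} = 0 + H

5 + H = {0, 5, 10, 15}


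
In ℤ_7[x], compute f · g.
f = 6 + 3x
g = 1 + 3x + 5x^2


Expand and collect like terms; reduce coefficients mod 7:
x^0: 6·1 = 6 ≡ 6 (mod 7)
x^1: 6·3 + 3·1 = 21 ≡ 0 (mod 7)
x^2: 6·5 + 3·3 = 39 ≡ 4 (mod 7)
x^3: 3·5 = 15 ≡ 1 (mod 7)
Result: 6 + 4x^2 + x^3

f · g = 6 + 4x^2 + x^3


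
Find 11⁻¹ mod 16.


Use the extended Euclidean algorithm to write 1 = 11·s + 16·t; then s mod 16 is the inverse.
Euclidean algorithm:
  11 = 0·16 + 11
  16 = 1·11 + 5
  11 = 2·5 + 1
  5 = 5·1 + 0
gcd(11,16) = 1
Back-substitution gives: 11·(3) + 16·(-2) = 1
So 11⁻¹ ≡ 3 ≡ 3 (mod 16)
Check: 11 × 3 = 33 ≡ 1 (mod 16) ✓

11⁻¹ ≡ 3 (mod 16)


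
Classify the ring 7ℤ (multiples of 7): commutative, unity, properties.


7ℤ is a commutative ring under +,× but has no multiplicative identity (1 ∉ 7ℤ); it has no zero divisors, but without unity it is not an integral domain
Commutative: Yes
Integral domain: No
Has unity: No

7ℤ (multiples of 7): Commutative=Yes, Unity=No


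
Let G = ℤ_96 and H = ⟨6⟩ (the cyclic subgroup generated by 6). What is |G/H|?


|⟨6⟩| = n / gcd(6, 96) = 96 / 6 = 16
H is normal (ℤ_96 is abelian).
|G/H| = |G| / |H| = 96 / 16 = 6

|G/H| = 6


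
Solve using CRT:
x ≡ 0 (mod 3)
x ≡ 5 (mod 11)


m₁ = 3, m₂ = 11, gcd = 1, so CRT applies. M = m₁·m₂ = 33
Let M₁ = M/m₁ = 11, M₂ = M/m₂ = 3
Find y₁ ≡ M₁⁻¹ (mod m₁): 11⁻¹ ≡ 2 (mod 3)
Find y₂ ≡ M₂⁻¹ (mod m₂): 3⁻¹ ≡ 4 (mod 11)
x = a₁·M₁·y₁ + a₂·M₂·y₂ = 0·11·2 + 5·3·4 = 60
Reduce mod 33: x ≡ 27
Check: 27 mod 3 = 0 ✓, 27 mod 11 = 5 ✓

x ≡ 27 (mod 33)


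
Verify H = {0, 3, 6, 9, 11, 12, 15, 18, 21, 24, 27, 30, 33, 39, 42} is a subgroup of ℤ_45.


Subgroup test for H = {0, 3, 6, 9, 11, 12, 15, 18, 21, 24, 27, 30, 33, 39, 42} in (ℤ_45, +):
(1) 0 ∈ H? Yes
(2) Closure: for all a,b ∈ H, (a+b) mod 45 ∈ H? No  [counterexample: 3 + 11 = 14 ∉ H]
(3) Inverses: for all a ∈ H, -a mod 45 ∈ H? No

No, H is not a subgroup of ℤ_45
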